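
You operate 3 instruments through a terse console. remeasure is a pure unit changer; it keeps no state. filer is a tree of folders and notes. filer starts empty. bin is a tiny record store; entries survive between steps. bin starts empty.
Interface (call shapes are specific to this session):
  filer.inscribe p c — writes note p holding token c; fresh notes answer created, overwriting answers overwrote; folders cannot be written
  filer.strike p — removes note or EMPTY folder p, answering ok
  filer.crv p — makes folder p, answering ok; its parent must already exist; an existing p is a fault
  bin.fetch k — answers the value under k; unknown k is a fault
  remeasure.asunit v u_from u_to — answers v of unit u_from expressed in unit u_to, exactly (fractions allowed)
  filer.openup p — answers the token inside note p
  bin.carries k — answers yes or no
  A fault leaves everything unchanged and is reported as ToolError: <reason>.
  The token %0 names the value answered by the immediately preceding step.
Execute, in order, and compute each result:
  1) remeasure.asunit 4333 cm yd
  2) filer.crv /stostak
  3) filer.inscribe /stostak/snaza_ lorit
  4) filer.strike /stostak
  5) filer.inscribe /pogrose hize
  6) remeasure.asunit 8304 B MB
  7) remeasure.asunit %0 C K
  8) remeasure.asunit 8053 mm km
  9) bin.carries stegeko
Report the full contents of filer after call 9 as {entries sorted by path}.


Answer: {pogrose=hize, stostak/, stostak/snaza_=lorit}

Derivation:
Do: remeasure.asunit[v=4333; u_from=cm; u_to=yd]
See: 108325/2286
Do: filer.crv[p=/stostak]
See: ok
Do: filer.inscribe[p=/stostak/snaza_; c=lorit]
See: created
Do: filer.strike[p=/stostak]
See: ToolError: not empty
Do: filer.inscribe[p=/pogrose; c=hize]
See: created
Do: remeasure.asunit[v=8304; u_from=B; u_to=MB]
See: 519/62500
Do: remeasure.asunit[v=%0; u_from=C; u_to=K]
See: 8536197/31250
Do: remeasure.asunit[v=8053; u_from=mm; u_to=km]
See: 8053/1000000
Do: bin.carries[k=stegeko]
See: no


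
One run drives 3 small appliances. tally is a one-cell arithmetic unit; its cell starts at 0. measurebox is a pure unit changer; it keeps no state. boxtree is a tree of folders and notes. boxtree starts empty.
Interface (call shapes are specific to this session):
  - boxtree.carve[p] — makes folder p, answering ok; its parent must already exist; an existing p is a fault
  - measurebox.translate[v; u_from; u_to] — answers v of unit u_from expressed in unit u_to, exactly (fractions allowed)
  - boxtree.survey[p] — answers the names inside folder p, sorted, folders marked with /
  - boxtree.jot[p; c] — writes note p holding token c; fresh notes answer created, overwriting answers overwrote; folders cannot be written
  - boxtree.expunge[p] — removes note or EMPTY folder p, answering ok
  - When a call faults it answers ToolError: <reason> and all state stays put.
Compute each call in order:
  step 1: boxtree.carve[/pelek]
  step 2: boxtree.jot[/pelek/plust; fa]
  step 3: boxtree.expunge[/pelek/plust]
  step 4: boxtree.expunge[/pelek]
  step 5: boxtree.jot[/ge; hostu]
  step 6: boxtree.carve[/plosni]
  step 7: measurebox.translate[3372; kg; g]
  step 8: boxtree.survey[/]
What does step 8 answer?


Answer: [ge, plosni/]

Derivation:
> boxtree.carve p: /pelek
:: ok
> boxtree.jot p: /pelek/plust c: fa
:: created
> boxtree.expunge p: /pelek/plust
:: ok
> boxtree.expunge p: /pelek
:: ok
> boxtree.jot p: /ge c: hostu
:: created
> boxtree.carve p: /plosni
:: ok
> measurebox.translate v: 3372 u_from: kg u_to: g
:: 3372000
> boxtree.survey p: /
:: [ge, plosni/]


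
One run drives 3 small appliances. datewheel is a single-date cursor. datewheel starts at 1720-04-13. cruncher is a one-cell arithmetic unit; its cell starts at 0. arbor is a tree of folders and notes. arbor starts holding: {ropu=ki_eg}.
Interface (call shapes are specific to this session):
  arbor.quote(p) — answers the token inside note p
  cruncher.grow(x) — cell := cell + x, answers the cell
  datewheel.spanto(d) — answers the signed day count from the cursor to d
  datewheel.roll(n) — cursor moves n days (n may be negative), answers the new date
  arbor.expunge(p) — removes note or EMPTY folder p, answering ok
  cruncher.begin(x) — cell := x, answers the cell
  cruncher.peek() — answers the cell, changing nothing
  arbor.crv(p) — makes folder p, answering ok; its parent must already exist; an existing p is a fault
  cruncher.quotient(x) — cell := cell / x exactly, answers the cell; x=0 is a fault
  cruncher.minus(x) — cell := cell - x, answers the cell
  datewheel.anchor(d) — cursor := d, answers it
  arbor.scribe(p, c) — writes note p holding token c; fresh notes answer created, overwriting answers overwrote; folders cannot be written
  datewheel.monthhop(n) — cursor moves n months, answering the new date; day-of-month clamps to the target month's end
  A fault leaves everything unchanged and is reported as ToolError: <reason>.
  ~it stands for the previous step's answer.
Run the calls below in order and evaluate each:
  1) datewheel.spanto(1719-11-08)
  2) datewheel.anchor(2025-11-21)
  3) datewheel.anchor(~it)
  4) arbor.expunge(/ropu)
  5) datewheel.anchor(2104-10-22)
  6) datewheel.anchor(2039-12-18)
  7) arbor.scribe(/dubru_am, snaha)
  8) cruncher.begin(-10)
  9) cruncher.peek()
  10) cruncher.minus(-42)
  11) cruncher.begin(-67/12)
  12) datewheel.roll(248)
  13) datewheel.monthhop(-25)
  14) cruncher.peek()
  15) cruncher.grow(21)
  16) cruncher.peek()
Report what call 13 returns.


Using spanto(1719-11-08), yielding -157.
Using anchor(2025-11-21), and get 2025-11-21.
Now I run anchor(~it), yielding 2025-11-21.
I run expunge(/ropu), — result: ok.
Now I run anchor(2104-10-22), yielding 2104-10-22.
I call anchor(2039-12-18), — result: 2039-12-18.
I try scribe(/dubru_am, snaha), and observe created.
I invoke begin(-10), giving -10.
Using peek(), which returns -10.
I try minus(-42), and see 32.
Using begin(-67/12), → -67/12.
I invoke roll(248), which returns 2040-08-22.
I invoke monthhop(-25), — result: 2038-07-22.
I call peek, and observe -67/12.
Using grow(21): 185/12.
I run peek(), and see 185/12.

Answer: 2038-07-22


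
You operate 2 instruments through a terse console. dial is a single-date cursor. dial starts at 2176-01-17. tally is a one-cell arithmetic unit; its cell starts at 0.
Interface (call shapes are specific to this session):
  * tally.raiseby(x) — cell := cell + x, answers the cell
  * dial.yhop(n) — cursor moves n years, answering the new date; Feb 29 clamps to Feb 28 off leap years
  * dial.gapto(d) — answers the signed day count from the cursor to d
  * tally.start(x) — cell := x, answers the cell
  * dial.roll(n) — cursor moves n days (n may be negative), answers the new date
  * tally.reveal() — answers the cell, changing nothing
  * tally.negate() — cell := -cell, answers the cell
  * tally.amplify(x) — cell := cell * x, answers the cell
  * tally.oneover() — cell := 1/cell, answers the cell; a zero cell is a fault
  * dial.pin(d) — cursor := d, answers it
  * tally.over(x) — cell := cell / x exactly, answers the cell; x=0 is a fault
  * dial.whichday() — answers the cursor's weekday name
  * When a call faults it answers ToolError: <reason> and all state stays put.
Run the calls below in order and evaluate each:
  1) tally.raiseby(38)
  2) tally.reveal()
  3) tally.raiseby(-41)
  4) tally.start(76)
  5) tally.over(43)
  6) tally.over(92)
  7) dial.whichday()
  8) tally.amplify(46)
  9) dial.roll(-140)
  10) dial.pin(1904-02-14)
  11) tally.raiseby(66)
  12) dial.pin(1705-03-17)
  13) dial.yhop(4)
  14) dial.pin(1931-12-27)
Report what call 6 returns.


Answer: 19/989

Derivation:
# raiseby(x='38') => 38
# reveal() => 38
# raiseby(x='-41') => -3
# start(x='76') => 76
# over(x='43') => 76/43
# over(x='92') => 19/989
# whichday() => Wednesday
# amplify(x='46') => 38/43
# roll(n='-140') => 2175-08-30
# pin(d='1904-02-14') => 1904-02-14
# raiseby(x='66') => 2876/43
# pin(d='1705-03-17') => 1705-03-17
# yhop(n='4') => 1709-03-17
# pin(d='1931-12-27') => 1931-12-27


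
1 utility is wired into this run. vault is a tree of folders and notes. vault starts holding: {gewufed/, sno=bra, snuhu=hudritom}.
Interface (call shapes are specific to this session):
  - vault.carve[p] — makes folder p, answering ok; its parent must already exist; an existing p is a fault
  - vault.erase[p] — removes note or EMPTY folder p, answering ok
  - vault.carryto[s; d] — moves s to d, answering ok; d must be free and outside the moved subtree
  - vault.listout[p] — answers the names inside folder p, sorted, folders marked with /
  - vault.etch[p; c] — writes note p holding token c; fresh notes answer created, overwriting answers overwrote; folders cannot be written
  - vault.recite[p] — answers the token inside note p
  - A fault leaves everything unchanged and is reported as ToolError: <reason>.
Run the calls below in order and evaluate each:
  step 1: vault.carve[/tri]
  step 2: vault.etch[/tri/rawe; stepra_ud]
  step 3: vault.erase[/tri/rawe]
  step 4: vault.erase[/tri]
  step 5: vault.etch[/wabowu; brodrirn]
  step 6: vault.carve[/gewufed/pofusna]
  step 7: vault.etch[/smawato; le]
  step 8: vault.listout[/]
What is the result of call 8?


Answer: [gewufed/, smawato, sno, snuhu, wabowu]

Derivation:
>> vault.carve(p=/tri)
<< ok
>> vault.etch(p=/tri/rawe, c=stepra_ud)
<< created
>> vault.erase(p=/tri/rawe)
<< ok
>> vault.erase(p=/tri)
<< ok
>> vault.etch(p=/wabowu, c=brodrirn)
<< created
>> vault.carve(p=/gewufed/pofusna)
<< ok
>> vault.etch(p=/smawato, c=le)
<< created
>> vault.listout(p=/)
<< [gewufed/, smawato, sno, snuhu, wabowu]


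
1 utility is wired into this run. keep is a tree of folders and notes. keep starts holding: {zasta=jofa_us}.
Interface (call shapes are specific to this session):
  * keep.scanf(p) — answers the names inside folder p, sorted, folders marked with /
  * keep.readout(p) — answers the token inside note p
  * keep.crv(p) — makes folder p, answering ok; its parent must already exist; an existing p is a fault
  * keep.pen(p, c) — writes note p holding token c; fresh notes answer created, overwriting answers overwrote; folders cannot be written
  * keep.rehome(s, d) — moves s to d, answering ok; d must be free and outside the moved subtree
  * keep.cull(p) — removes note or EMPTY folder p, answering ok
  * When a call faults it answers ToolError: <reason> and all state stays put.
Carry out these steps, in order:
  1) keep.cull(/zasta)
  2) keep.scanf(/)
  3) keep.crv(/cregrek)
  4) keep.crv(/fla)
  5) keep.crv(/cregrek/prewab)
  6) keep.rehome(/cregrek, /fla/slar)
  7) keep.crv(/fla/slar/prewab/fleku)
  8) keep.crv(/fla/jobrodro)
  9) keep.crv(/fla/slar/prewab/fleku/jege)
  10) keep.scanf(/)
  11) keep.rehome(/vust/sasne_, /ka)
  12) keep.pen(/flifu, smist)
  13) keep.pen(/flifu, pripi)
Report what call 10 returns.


Step: cull[p: /zasta]
Result: ok
Step: scanf[p: /]
Result: []
Step: crv[p: /cregrek]
Result: ok
Step: crv[p: /fla]
Result: ok
Step: crv[p: /cregrek/prewab]
Result: ok
Step: rehome[s: /cregrek; d: /fla/slar]
Result: ok
Step: crv[p: /fla/slar/prewab/fleku]
Result: ok
Step: crv[p: /fla/jobrodro]
Result: ok
Step: crv[p: /fla/slar/prewab/fleku/jege]
Result: ok
Step: scanf[p: /]
Result: [fla/]
Step: rehome[s: /vust/sasne_; d: /ka]
Result: ToolError: not found
Step: pen[p: /flifu; c: smist]
Result: created
Step: pen[p: /flifu; c: pripi]
Result: overwrote

Answer: [fla/]


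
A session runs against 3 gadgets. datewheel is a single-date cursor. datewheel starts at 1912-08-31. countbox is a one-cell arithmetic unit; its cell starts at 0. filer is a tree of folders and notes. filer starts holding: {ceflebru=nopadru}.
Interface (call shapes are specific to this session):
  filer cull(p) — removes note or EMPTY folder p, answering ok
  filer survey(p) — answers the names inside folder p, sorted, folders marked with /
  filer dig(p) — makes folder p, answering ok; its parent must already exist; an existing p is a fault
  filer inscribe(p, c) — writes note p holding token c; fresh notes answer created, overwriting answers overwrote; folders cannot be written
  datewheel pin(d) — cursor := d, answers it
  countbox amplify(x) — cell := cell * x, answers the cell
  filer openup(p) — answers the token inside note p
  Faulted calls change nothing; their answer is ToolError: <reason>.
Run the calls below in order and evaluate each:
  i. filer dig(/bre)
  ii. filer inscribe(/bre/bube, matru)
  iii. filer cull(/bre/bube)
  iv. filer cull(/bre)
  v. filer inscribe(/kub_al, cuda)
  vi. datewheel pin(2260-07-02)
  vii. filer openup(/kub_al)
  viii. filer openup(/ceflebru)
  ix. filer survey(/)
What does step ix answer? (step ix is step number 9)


Answer: [ceflebru, kub_al]

Derivation:
Then filer dig on p=/bre, — result: ok.
Calling filer inscribe on p=/bre/bube, c=matru: created.
Invoking filer cull on p=/bre/bube, → ok.
I run filer cull on p=/bre, — result: ok.
Then filer inscribe on p=/kub_al, c=cuda, → created.
I run datewheel pin on d=2260-07-02, giving 2260-07-02.
Using filer openup on p=/kub_al, and get cuda.
Calling filer openup on p=/ceflebru: nopadru.
I run filer survey on p=/, which returns [ceflebru, kub_al].


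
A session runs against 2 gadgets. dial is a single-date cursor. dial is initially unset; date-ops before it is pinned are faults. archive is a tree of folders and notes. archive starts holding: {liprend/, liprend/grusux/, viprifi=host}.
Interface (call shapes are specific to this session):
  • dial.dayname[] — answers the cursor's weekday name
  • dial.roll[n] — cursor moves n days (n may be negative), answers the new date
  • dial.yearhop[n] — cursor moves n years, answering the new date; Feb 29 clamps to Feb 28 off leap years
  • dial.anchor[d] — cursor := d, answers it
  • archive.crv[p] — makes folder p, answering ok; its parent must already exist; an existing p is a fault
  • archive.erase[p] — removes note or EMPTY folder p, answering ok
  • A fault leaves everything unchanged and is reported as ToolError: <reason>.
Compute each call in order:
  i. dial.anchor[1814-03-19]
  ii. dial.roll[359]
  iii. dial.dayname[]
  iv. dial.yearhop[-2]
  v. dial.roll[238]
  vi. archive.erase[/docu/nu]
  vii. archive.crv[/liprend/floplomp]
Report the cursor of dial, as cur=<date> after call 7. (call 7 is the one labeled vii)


Answer: cur=1813-11-06

Derivation:
Now I run dial.anchor passing d: 1814-03-19, and get 1814-03-19.
I call dial.roll passing n: 359, — result: 1815-03-13.
I call dial.dayname, and see Monday.
Next I call dial.yearhop passing n: -2, yielding 1813-03-13.
I invoke dial.roll passing n: 238, and observe 1813-11-06.
I call archive.erase passing p: /docu/nu, giving ToolError: not found.
Invoking archive.crv passing p: /liprend/floplomp, — result: ok.


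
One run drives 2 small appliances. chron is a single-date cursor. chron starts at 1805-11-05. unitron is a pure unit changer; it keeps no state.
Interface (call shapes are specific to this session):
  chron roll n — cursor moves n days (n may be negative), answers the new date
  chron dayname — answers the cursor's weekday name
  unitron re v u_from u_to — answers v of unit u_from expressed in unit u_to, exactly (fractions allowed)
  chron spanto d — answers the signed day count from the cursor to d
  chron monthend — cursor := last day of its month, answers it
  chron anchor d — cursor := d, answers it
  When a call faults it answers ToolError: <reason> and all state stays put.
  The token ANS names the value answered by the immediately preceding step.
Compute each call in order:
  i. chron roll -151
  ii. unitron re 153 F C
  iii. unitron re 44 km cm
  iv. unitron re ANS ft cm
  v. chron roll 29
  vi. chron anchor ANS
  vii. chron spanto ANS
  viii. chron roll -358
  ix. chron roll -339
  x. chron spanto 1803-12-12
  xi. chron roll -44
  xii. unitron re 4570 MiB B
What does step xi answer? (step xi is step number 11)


Using chron roll passing n=-151, → 1805-06-07.
Calling unitron re passing v=153, u_from=F, u_to=C, and observe 605/9.
Then unitron re passing v=44, u_from=km, u_to=cm, → 4400000.
Now I run unitron re passing v=ANS, u_from=ft, u_to=cm, and see 134112000.
Then chron roll passing n=29, and see 1805-07-06.
I call chron anchor passing d=ANS, — result: 1805-07-06.
Calling chron spanto passing d=ANS, and see 0.
I try chron roll passing n=-358: 1804-07-13.
I run chron roll passing n=-339: 1803-08-09.
I invoke chron spanto passing d=1803-12-12, and observe 125.
I try chron roll passing n=-44, — result: 1803-06-26.
Invoking unitron re passing v=4570, u_from=MiB, u_to=B, and get 4791992320.

Answer: 1803-06-26


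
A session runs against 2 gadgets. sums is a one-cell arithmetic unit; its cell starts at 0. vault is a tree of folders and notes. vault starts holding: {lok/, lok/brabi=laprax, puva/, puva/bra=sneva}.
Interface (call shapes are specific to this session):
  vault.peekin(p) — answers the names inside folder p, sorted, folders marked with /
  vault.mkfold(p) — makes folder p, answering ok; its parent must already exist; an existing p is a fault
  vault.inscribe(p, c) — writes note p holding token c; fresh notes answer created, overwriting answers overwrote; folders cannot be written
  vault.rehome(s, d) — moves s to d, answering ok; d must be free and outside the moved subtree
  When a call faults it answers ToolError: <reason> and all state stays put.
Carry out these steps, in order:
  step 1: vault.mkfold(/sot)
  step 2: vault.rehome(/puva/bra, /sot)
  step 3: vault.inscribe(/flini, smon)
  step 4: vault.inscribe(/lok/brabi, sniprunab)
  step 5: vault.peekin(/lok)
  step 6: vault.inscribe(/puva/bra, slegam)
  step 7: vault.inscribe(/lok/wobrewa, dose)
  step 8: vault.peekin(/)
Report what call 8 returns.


Answer: [flini, lok/, puva/, sot/]

Derivation:
% vault.mkfold p: /sot
:: ok
% vault.rehome s: /puva/bra d: /sot
:: ToolError: exists
% vault.inscribe p: /flini c: smon
:: created
% vault.inscribe p: /lok/brabi c: sniprunab
:: overwrote
% vault.peekin p: /lok
:: [brabi]
% vault.inscribe p: /puva/bra c: slegam
:: overwrote
% vault.inscribe p: /lok/wobrewa c: dose
:: created
% vault.peekin p: /
:: [flini, lok/, puva/, sot/]


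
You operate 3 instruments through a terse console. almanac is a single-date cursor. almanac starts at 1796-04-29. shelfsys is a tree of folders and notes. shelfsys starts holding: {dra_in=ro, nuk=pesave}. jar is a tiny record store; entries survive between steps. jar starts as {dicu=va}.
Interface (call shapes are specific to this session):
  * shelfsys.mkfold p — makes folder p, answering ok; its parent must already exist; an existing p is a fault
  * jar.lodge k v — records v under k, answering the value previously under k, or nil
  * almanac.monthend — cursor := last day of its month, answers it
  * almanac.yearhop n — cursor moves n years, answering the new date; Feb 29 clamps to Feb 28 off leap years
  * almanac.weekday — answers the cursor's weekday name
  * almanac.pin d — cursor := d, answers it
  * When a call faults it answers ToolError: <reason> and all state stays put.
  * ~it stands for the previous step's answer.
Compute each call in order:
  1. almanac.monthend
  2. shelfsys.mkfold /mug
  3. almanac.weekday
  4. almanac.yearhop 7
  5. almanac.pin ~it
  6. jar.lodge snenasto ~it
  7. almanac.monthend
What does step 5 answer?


I call almanac.monthend, yielding 1796-04-30.
Then shelfsys.mkfold(p: /mug), and get ok.
Using almanac.weekday(), and observe Saturday.
I invoke almanac.yearhop(n: 7), and observe 1803-04-30.
Next I call almanac.pin(d: ~it), and observe 1803-04-30.
I use jar.lodge(k: snenasto, v: ~it), and observe nil.
Then almanac.monthend(), giving 1803-04-30.

Answer: 1803-04-30


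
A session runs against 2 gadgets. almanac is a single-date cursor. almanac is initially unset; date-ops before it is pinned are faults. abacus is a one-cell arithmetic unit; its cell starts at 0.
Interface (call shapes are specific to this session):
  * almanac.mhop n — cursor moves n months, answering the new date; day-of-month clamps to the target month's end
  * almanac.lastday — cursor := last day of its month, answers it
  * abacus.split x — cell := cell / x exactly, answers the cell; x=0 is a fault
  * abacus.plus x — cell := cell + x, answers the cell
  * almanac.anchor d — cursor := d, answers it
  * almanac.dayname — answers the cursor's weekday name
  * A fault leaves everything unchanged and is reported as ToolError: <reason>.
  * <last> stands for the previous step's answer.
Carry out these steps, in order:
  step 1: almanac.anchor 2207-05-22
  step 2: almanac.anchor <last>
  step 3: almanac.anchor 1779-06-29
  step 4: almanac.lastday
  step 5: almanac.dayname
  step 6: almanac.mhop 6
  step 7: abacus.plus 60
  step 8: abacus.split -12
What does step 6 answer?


Answer: 1779-12-30

Derivation:
>> almanac.anchor(d: 2207-05-22)
<< 2207-05-22
>> almanac.anchor(d: <last>)
<< 2207-05-22
>> almanac.anchor(d: 1779-06-29)
<< 1779-06-29
>> almanac.lastday()
<< 1779-06-30
>> almanac.dayname()
<< Wednesday
>> almanac.mhop(n: 6)
<< 1779-12-30
>> abacus.plus(x: 60)
<< 60
>> abacus.split(x: -12)
<< -5


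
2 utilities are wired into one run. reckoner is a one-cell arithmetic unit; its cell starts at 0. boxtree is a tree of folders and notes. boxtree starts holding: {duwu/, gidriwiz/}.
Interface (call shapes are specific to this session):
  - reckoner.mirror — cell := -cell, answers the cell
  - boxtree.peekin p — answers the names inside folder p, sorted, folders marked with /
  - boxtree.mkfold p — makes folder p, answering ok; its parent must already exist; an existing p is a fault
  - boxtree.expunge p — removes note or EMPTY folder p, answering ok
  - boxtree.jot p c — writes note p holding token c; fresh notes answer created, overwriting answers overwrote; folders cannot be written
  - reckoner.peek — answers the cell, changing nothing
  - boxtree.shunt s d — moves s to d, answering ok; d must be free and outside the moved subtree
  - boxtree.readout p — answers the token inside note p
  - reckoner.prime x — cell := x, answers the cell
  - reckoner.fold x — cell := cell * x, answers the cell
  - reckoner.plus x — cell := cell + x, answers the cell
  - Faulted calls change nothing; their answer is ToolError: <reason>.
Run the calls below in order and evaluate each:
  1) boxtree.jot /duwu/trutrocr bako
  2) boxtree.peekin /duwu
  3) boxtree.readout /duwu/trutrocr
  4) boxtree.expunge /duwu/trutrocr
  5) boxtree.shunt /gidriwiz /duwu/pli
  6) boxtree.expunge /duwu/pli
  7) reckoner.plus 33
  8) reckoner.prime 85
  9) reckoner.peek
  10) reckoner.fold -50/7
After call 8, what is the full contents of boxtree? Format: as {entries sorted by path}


-> boxtree.jot(p: /duwu/trutrocr, c: bako)
<- created
-> boxtree.peekin(p: /duwu)
<- [trutrocr]
-> boxtree.readout(p: /duwu/trutrocr)
<- bako
-> boxtree.expunge(p: /duwu/trutrocr)
<- ok
-> boxtree.shunt(s: /gidriwiz, d: /duwu/pli)
<- ok
-> boxtree.expunge(p: /duwu/pli)
<- ok
-> reckoner.plus(x: 33)
<- 33
-> reckoner.prime(x: 85)
<- 85
-> reckoner.peek()
<- 85
-> reckoner.fold(x: -50/7)
<- -4250/7

Answer: {duwu/}


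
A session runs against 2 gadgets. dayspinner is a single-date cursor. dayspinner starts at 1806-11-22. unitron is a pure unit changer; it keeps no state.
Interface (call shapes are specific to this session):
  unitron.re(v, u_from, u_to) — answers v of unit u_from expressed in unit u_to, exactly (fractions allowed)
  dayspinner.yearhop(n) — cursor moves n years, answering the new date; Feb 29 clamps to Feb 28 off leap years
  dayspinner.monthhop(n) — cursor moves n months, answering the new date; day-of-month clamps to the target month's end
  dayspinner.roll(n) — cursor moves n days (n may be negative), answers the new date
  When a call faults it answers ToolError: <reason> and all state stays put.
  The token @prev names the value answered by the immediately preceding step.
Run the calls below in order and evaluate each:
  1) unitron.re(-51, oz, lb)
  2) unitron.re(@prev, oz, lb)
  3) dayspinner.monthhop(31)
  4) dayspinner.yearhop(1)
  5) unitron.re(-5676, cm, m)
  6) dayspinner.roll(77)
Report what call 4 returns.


Answer: 1810-06-22

Derivation:
# 1. unitron.re(v: -51, u_from: oz, u_to: lb) ~> -51/16
# 2. unitron.re(v: @prev, u_from: oz, u_to: lb) ~> -51/256
# 3. dayspinner.monthhop(n: 31) ~> 1809-06-22
# 4. dayspinner.yearhop(n: 1) ~> 1810-06-22
# 5. unitron.re(v: -5676, u_from: cm, u_to: m) ~> -1419/25
# 6. dayspinner.roll(n: 77) ~> 1810-09-07


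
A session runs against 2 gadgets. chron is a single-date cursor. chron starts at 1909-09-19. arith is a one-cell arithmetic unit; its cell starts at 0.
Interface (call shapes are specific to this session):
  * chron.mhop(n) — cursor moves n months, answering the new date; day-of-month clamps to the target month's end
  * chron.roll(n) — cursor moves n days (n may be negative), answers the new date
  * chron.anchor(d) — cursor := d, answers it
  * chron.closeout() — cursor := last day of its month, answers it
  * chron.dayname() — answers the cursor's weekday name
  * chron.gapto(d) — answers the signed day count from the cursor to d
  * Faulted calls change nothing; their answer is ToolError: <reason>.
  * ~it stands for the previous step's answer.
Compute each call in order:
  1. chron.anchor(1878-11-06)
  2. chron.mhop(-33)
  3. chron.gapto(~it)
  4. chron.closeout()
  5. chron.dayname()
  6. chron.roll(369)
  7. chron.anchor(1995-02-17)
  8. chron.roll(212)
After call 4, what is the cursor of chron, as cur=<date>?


Answer: cur=1876-02-29

Derivation:
Step: chron.anchor[d: 1878-11-06]
Result: 1878-11-06
Step: chron.mhop[n: -33]
Result: 1876-02-06
Step: chron.gapto[d: ~it]
Result: 0
Step: chron.closeout[]
Result: 1876-02-29
Step: chron.dayname[]
Result: Tuesday
Step: chron.roll[n: 369]
Result: 1877-03-04
Step: chron.anchor[d: 1995-02-17]
Result: 1995-02-17
Step: chron.roll[n: 212]
Result: 1995-09-17


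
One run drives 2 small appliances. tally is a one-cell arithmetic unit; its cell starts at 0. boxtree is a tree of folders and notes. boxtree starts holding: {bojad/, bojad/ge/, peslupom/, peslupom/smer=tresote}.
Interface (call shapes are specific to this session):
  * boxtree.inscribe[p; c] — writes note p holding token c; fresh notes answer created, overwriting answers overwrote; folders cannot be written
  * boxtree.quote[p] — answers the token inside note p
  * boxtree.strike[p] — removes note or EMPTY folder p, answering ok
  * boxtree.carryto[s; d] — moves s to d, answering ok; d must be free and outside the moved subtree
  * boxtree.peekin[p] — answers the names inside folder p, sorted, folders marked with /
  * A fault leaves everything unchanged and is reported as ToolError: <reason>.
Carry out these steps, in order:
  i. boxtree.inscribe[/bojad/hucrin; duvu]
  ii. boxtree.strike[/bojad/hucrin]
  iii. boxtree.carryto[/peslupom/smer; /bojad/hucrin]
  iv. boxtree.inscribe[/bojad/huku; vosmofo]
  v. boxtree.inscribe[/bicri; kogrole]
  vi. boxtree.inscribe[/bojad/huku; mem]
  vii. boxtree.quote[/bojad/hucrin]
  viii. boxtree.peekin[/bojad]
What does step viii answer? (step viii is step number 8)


Answer: [ge/, hucrin, huku]

Derivation:
I call inscribe using p→/bojad/hucrin, c→duvu, giving created.
I invoke strike using p→/bojad/hucrin, and observe ok.
Now I run carryto using s→/peslupom/smer, d→/bojad/hucrin, yielding ok.
I invoke inscribe using p→/bojad/huku, c→vosmofo, — result: created.
I invoke inscribe using p→/bicri, c→kogrole, and get created.
I invoke inscribe using p→/bojad/huku, c→mem, — result: overwrote.
Invoking quote using p→/bojad/hucrin, giving tresote.
Then peekin using p→/bojad, which returns [ge/, hucrin, huku].


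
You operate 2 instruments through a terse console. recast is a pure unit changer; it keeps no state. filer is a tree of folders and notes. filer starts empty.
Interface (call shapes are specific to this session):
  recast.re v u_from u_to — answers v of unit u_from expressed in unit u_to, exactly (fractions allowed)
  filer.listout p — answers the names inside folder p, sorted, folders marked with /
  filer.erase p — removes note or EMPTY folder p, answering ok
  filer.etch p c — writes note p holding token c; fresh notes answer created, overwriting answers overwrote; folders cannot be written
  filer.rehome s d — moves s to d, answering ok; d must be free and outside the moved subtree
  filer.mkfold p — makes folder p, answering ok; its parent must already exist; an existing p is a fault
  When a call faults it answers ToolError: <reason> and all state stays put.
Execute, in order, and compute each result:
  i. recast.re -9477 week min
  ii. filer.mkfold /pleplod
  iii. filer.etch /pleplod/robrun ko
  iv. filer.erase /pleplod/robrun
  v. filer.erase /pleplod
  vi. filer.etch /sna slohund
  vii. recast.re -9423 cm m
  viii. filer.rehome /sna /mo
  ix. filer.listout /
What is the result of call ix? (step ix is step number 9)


% re v: -9477 u_from: week u_to: min
:: -95528160
% mkfold p: /pleplod
:: ok
% etch p: /pleplod/robrun c: ko
:: created
% erase p: /pleplod/robrun
:: ok
% erase p: /pleplod
:: ok
% etch p: /sna c: slohund
:: created
% re v: -9423 u_from: cm u_to: m
:: -9423/100
% rehome s: /sna d: /mo
:: ok
% listout p: /
:: [mo]

Answer: [mo]


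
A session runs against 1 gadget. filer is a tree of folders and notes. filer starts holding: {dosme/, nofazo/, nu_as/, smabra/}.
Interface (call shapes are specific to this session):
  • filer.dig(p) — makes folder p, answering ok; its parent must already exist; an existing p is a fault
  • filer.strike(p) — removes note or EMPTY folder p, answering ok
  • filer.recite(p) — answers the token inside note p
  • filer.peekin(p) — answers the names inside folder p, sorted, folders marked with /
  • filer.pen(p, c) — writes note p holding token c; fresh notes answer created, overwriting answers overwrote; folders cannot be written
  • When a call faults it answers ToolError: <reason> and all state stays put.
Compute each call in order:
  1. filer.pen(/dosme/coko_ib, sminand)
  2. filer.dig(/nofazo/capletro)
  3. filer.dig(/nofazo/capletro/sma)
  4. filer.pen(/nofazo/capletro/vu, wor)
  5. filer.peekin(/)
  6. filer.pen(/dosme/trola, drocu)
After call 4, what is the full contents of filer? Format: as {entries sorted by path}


~$ filer.pen p=/dosme/coko_ib c=sminand
[out] created
~$ filer.dig p=/nofazo/capletro
[out] ok
~$ filer.dig p=/nofazo/capletro/sma
[out] ok
~$ filer.pen p=/nofazo/capletro/vu c=wor
[out] created
~$ filer.peekin p=/
[out] [dosme/, nofazo/, nu_as/, smabra/]
~$ filer.pen p=/dosme/trola c=drocu
[out] created

Answer: {dosme/, dosme/coko_ib=sminand, nofazo/, nofazo/capletro/, nofazo/capletro/sma/, nofazo/capletro/vu=wor, nu_as/, smabra/}


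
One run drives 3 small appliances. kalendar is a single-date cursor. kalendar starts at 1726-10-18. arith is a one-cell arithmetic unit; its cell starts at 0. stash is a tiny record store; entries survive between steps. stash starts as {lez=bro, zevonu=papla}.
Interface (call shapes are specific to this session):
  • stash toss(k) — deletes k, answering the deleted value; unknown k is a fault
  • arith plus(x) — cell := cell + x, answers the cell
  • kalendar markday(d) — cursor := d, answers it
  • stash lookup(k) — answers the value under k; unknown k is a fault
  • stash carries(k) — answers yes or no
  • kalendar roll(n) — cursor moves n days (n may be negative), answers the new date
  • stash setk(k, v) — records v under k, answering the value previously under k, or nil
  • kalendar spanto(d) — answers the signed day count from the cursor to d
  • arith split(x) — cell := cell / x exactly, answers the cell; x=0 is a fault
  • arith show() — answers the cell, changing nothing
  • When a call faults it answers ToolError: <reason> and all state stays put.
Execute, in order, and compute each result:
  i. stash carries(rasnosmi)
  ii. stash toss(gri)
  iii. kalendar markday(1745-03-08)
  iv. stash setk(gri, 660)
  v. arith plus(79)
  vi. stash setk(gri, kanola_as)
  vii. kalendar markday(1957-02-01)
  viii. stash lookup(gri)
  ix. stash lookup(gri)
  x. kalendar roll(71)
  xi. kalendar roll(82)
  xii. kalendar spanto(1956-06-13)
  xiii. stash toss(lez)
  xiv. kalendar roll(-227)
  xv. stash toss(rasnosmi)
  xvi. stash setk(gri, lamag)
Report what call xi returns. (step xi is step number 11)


Answer: 1957-07-04

Derivation:
Act: stash carries[k='rasnosmi']
Obs: no
Act: stash toss[k='gri']
Obs: ToolError: no such key gri
Act: kalendar markday[d='1745-03-08']
Obs: 1745-03-08
Act: stash setk[k='gri'; v='660']
Obs: nil
Act: arith plus[x='79']
Obs: 79
Act: stash setk[k='gri'; v='kanola_as']
Obs: 660
Act: kalendar markday[d='1957-02-01']
Obs: 1957-02-01
Act: stash lookup[k='gri']
Obs: kanola_as
Act: stash lookup[k='gri']
Obs: kanola_as
Act: kalendar roll[n='71']
Obs: 1957-04-13
Act: kalendar roll[n='82']
Obs: 1957-07-04
Act: kalendar spanto[d='1956-06-13']
Obs: -386
Act: stash toss[k='lez']
Obs: bro
Act: kalendar roll[n='-227']
Obs: 1956-11-19
Act: stash toss[k='rasnosmi']
Obs: ToolError: no such key rasnosmi
Act: stash setk[k='gri'; v='lamag']
Obs: kanola_as


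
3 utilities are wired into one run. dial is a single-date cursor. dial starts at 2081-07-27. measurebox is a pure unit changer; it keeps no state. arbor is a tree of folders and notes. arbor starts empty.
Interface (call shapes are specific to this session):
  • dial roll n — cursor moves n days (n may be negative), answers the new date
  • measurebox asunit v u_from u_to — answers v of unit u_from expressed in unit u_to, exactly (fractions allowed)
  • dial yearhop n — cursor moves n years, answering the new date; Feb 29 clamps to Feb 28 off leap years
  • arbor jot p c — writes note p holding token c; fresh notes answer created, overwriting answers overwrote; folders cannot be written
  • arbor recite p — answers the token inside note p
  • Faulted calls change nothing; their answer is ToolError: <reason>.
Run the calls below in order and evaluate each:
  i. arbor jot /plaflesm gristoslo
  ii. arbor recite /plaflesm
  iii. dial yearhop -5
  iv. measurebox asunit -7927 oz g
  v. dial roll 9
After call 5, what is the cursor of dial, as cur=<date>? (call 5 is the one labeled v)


-- arbor jot(p: /plaflesm, c: gristoslo) => created
-- arbor recite(p: /plaflesm) => gristoslo
-- dial yearhop(n: -5) => 2076-07-27
-- measurebox asunit(v: -7927, u_from: oz, u_to: g) => -359562671699/1600000
-- dial roll(n: 9) => 2076-08-05

Answer: cur=2076-08-05


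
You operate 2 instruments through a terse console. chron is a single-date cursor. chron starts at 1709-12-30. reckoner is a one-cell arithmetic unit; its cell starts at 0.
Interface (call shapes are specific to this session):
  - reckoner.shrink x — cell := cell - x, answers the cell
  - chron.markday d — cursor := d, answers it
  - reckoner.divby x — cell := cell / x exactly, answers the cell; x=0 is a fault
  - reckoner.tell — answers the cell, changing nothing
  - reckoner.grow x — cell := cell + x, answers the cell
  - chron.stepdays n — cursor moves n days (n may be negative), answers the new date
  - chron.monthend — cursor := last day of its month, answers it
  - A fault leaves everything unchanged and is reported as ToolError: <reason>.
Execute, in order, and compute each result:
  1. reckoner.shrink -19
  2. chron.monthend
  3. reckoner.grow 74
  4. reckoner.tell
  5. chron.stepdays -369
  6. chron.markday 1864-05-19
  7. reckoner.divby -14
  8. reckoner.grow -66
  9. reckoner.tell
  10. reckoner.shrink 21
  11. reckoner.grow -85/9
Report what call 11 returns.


→ reckoner.shrink(-19)
← 19
→ chron.monthend()
← 1709-12-31
→ reckoner.grow(74)
← 93
→ reckoner.tell()
← 93
→ chron.stepdays(-369)
← 1708-12-27
→ chron.markday(1864-05-19)
← 1864-05-19
→ reckoner.divby(-14)
← -93/14
→ reckoner.grow(-66)
← -1017/14
→ reckoner.tell()
← -1017/14
→ reckoner.shrink(21)
← -1311/14
→ reckoner.grow(-85/9)
← -12989/126

Answer: -12989/126


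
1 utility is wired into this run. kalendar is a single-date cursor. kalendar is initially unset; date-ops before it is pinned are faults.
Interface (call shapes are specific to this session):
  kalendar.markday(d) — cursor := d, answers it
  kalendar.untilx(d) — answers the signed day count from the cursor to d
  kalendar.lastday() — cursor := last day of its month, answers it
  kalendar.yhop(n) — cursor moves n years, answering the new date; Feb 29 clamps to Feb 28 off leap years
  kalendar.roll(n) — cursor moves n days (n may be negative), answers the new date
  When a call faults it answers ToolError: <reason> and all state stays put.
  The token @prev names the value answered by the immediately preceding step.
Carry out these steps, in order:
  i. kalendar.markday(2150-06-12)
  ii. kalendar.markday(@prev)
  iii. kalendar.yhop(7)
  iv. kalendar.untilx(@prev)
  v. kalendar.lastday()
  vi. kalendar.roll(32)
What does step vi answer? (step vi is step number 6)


// 1. kalendar.markday(d='2150-06-12') -> 2150-06-12
// 2. kalendar.markday(d='@prev') -> 2150-06-12
// 3. kalendar.yhop(n='7') -> 2157-06-12
// 4. kalendar.untilx(d='@prev') -> 0
// 5. kalendar.lastday() -> 2157-06-30
// 6. kalendar.roll(n='32') -> 2157-08-01

Answer: 2157-08-01


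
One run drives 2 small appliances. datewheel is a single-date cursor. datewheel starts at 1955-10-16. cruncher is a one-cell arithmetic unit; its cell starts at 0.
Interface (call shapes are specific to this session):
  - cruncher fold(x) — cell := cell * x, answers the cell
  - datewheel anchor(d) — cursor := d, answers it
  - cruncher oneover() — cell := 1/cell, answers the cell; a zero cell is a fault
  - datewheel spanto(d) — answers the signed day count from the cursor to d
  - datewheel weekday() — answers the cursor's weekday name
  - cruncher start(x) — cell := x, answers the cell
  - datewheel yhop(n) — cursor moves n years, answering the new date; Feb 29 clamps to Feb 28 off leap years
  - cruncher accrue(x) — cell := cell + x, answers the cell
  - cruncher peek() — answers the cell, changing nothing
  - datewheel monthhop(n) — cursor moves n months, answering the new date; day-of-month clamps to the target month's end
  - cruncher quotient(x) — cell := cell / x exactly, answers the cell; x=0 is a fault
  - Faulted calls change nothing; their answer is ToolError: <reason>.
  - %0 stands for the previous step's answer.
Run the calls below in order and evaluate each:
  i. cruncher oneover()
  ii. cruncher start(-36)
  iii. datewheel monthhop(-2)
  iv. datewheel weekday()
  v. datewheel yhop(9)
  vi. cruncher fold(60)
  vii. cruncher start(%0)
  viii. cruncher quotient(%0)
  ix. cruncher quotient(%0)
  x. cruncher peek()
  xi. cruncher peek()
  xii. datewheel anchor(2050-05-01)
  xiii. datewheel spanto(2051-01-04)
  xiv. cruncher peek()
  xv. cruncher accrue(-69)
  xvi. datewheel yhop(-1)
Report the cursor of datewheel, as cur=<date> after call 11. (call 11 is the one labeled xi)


Answer: cur=1964-08-16

Derivation:
# 1. cruncher oneover() -> ToolError: reciprocal of zero
# 2. cruncher start(-36) -> -36
# 3. datewheel monthhop(-2) -> 1955-08-16
# 4. datewheel weekday() -> Tuesday
# 5. datewheel yhop(9) -> 1964-08-16
# 6. cruncher fold(60) -> -2160
# 7. cruncher start(%0) -> -2160
# 8. cruncher quotient(%0) -> 1
# 9. cruncher quotient(%0) -> 1
# 10. cruncher peek() -> 1
# 11. cruncher peek() -> 1
# 12. datewheel anchor(2050-05-01) -> 2050-05-01
# 13. datewheel spanto(2051-01-04) -> 248
# 14. cruncher peek() -> 1
# 15. cruncher accrue(-69) -> -68
# 16. datewheel yhop(-1) -> 2049-05-01


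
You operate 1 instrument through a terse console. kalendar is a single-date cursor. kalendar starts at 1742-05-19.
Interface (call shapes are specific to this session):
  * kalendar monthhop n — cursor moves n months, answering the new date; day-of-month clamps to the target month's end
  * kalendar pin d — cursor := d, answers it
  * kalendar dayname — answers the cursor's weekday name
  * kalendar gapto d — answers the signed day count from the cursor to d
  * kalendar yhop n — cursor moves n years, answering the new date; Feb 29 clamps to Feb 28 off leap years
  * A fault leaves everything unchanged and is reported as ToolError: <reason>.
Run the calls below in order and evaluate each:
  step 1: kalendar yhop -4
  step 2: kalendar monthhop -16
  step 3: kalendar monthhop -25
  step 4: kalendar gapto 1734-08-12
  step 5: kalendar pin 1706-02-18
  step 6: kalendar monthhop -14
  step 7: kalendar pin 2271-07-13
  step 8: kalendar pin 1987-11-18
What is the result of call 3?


Answer: 1734-12-19

Derivation:
% kalendar yhop(n='-4') ~> 1738-05-19
% kalendar monthhop(n='-16') ~> 1737-01-19
% kalendar monthhop(n='-25') ~> 1734-12-19
% kalendar gapto(d='1734-08-12') ~> -129
% kalendar pin(d='1706-02-18') ~> 1706-02-18
% kalendar monthhop(n='-14') ~> 1704-12-18
% kalendar pin(d='2271-07-13') ~> 2271-07-13
% kalendar pin(d='1987-11-18') ~> 1987-11-18
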